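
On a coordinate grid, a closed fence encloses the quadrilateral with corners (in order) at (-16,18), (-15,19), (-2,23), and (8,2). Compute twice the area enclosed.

353

The shoelace formula gives twice the area as |[(-16)·19 − (-15)·18] + [(-15)·23 − (-2)·19] + [(-2)·2 − 8·23] + [8·18 − (-16)·2]| = 353, so the area is 176.5.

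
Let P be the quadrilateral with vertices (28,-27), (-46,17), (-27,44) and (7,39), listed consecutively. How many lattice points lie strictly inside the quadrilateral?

2484

The shoelace formula gives twice the area as |[28·17 − (-46)·(-27)] + [(-46)·44 − (-27)·17] + [(-27)·39 − 7·44] + [7·(-27) − 28·39]| = 4973, so the area is 2486.5.
Along each edge there are gcd(|Δx|,|Δy|)+1 lattice points, so counting each shared vertex once the boundary has gcd(74,44) + gcd(19,27) + gcd(34,5) + gcd(21,66) = 2+1+1+3 = 7.
By Pick's theorem A = I + B/2 − 1, so I = 2486.5 − 7/2 + 1 = 2484.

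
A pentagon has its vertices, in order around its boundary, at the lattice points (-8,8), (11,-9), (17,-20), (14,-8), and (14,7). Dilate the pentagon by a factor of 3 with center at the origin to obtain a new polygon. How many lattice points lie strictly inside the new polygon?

1945

Using the shoelace formula, 2A = |((-8)·(-9) − 11·8) + (11·(-20) − 17·(-9)) + (17·(-8) − 14·(-20)) + (14·7 − 14·(-8)) + (14·8 − (-8)·7)| = 439, so the area is 439/2.
Along each edge there are gcd(|Δx|,|Δy|)+1 lattice points, so counting each shared vertex once the boundary has gcd(19,17) + gcd(6,11) + gcd(3,12) + gcd(0,15) + gcd(22,1) = 1+1+3+15+1 = 21.
Scaling by 3 multiplies the area by 3² = 9 (so the new area is 3951/2) and multiplies the boundary lattice-point count by 3, giving 63.
By Pick's theorem, the interior count of the dilated polygon is 3951/2 − 63/2 + 1 = 1945.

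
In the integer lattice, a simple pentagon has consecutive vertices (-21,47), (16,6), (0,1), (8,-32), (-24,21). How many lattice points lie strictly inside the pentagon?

1077

By the shoelace formula, twice the signed area is |[(-21)·6 − 16·47] + [16·1 − 0·6] + [0·(-32) − 8·1] + [8·21 − (-24)·(-32)] + [(-24)·47 − (-21)·21]| = 2157, so the area is 2157/2.
Along each edge there are gcd(|Δx|,|Δy|)+1 lattice points, so counting each shared vertex once the boundary has gcd(37,41) + gcd(16,5) + gcd(8,33) + gcd(32,53) + gcd(3,26) = 1+1+1+1+1 = 5.
Pick's theorem gives I = A − B/2 + 1 = 2157/2 − 5/2 + 1 = 1077.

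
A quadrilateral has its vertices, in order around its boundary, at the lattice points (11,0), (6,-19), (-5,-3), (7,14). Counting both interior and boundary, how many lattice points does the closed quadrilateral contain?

Using the shoelace formula, 2A = |[11·(-19) − 6·0] + [6·(-3) − (-5)·(-19)] + [(-5)·14 − 7·(-3)] + [7·0 − 11·14]| = 525, so the area is 525/2.
Summing gcd(|Δx|,|Δy|) over the edges gives the boundary count: gcd(5,19) + gcd(11,16) + gcd(12,17) + gcd(4,14) = 1+1+1+2 = 5.
Pick's theorem gives I = A − B/2 + 1 = 525/2 − 5/2 + 1 = 261, so the closed region contains I + B = 261 + 5 = 266 lattice points.

266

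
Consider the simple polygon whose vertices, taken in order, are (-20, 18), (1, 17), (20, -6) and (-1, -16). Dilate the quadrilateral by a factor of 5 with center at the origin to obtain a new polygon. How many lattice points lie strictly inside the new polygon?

17091

By the shoelace formula, twice the signed area is |[(-20)·17 − 1·18] + [1·(-6) − 20·17] + [20·(-16) − (-1)·(-6)] + [(-1)·18 − (-20)·(-16)]| = 1368, so the area is 684.
Summing gcd(|Δx|,|Δy|) over the edges gives the boundary count: gcd(21,1) + gcd(19,23) + gcd(21,10) + gcd(19,34) = 1+1+1+1 = 4.
Scaling by 5 multiplies the area by 5² = 25 (so the new area is 17100) and multiplies the boundary lattice-point count by 5, giving 20.
By Pick's theorem, the interior count of the dilated polygon is 17100 − 20/2 + 1 = 17091.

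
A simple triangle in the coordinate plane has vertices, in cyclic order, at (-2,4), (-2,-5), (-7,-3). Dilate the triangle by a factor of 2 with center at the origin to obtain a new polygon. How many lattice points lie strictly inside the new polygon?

The shoelace formula gives twice the area as |[(-2)·(-5) − (-2)·4] + [(-2)·(-3) − (-7)·(-5)] + [(-7)·4 − (-2)·(-3)]| = 45, so the area is 22.5.
Summing gcd(|Δx|,|Δy|) over the edges gives the boundary count: gcd(0,9) + gcd(5,2) + gcd(5,7) = 9+1+1 = 11.
Scaling by 2 multiplies the area by 2² = 4 (so the new area is 90) and multiplies the boundary lattice-point count by 2, giving 22.
By Pick's theorem, the interior count of the dilated polygon is 90 − 22/2 + 1 = 80.

80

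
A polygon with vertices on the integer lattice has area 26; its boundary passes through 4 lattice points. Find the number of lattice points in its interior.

25

Pick's theorem A = I + B/2 − 1 rearranges to I = A − B/2 + 1 = 26 − 4/2 + 1 = 25.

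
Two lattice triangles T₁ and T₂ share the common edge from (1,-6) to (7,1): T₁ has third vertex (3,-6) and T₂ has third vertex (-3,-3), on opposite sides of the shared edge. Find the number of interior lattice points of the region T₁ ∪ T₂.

The union is the simple quadrilateral with vertices (1,-6), (3,-6), (7,1), (-3,-3) in order.
Using the shoelace formula, 2A = |[1·(-6) − 3·(-6)] + [3·1 − 7·(-6)] + [7·(-3) − (-3)·1] + [(-3)·(-6) − 1·(-3)]| = 60, so the area is 30.
The number of boundary lattice points is Σ gcd(|Δx|,|Δy|) = gcd(2,0) + gcd(4,7) + gcd(10,4) + gcd(4,3) = 2+1+2+1 = 6.
By Pick's theorem I = A − B/2 + 1 = 30 − 6/2 + 1 = 28.

28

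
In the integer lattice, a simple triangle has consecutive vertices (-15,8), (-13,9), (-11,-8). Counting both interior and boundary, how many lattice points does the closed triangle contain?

By the shoelace formula, twice the signed area is |[(-15)·9 − (-13)·8] + [(-13)·(-8) − (-11)·9] + [(-11)·8 − (-15)·(-8)]| = 36, so the area is 18.
Along each edge there are gcd(|Δx|,|Δy|)+1 lattice points, so counting each shared vertex once the boundary has gcd(2,1) + gcd(2,17) + gcd(4,16) = 1+1+4 = 6.
Pick's theorem gives I = A − B/2 + 1 = 18 − 6/2 + 1 = 16, so the closed region contains I + B = 16 + 6 = 22 lattice points.

22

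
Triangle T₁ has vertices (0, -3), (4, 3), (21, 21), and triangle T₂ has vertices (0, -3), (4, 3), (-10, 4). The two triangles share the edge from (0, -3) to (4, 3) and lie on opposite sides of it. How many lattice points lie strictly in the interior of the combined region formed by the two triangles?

The union is the simple quadrilateral with vertices (0, -3), (21, 21), (4, 3), (-10, 4) in order.
Using the shoelace formula, 2A = |[0·21 − 21·(-3)] + [21·3 − 4·21] + [4·4 − (-10)·3] + [(-10)·(-3) − 0·4]| = 118, so the area is 59.
Along each edge there are gcd(|Δx|,|Δy|)+1 lattice points, so counting each shared vertex once the boundary has gcd(21,24) + gcd(17,18) + gcd(14,1) + gcd(10,7) = 3+1+1+1 = 6.
By Pick's theorem I = A − B/2 + 1 = 59 − 6/2 + 1 = 57.

57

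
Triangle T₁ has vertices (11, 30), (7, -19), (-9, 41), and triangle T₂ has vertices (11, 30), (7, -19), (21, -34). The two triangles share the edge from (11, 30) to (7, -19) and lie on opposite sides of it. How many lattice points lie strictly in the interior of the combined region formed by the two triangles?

The union is the simple quadrilateral with vertices (11, 30), (-9, 41), (7, -19), (21, -34) in order.
By the shoelace formula, twice the signed area is |[11·41 − (-9)·30] + [(-9)·(-19) − 7·41] + [7·(-34) − 21·(-19)] + [21·30 − 11·(-34)]| = 1770, so the area is 885.
The number of boundary lattice points is Σ gcd(|Δx|,|Δy|) = gcd(20,11) + gcd(16,60) + gcd(14,15) + gcd(10,64) = 1+4+1+2 = 8.
By Pick's theorem I = A − B/2 + 1 = 885 − 8/2 + 1 = 882.

882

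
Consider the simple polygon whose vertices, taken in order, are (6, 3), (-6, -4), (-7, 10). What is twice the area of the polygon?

175

Using the shoelace formula, 2A = |[6·(-4) − (-6)·3] + [(-6)·10 − (-7)·(-4)] + [(-7)·3 − 6·10]| = 175, so the area is 87.5.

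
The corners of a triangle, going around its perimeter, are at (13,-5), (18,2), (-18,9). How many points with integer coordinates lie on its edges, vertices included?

The number of boundary lattice points is Σ gcd(|Δx|,|Δy|) = gcd(5,7) + gcd(36,7) + gcd(31,14) = 1+1+1 = 3.

3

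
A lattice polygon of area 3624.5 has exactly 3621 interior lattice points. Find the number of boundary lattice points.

9

Pick's theorem gives A = I + B/2 − 1, so B = 2(A − I + 1) = 2(3624.5 − 3621 + 1) = 9.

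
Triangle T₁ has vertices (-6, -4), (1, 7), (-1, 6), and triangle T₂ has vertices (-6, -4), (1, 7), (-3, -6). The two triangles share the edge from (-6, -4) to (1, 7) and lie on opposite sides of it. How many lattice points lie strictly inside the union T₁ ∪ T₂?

28

The union is the simple quadrilateral with vertices (-6, -4), (-1, 6), (1, 7), (-3, -6) in order.
By the shoelace formula, twice the signed area is |[(-6)·6 − (-1)·(-4)] + [(-1)·7 − 1·6] + [1·(-6) − (-3)·7] + [(-3)·(-4) − (-6)·(-6)]| = 62, so the area is 31.
Summing gcd(|Δx|,|Δy|) over the edges gives the boundary count: gcd(5,10) + gcd(2,1) + gcd(4,13) + gcd(3,2) = 5+1+1+1 = 8.
By Pick's theorem I = A − B/2 + 1 = 31 − 8/2 + 1 = 28.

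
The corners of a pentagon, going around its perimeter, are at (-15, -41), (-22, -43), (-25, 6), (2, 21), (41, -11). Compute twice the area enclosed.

By the shoelace formula, twice the signed area is |[(-15)·(-43) − (-22)·(-41)] + [(-22)·6 − (-25)·(-43)] + [(-25)·21 − 2·6] + [2·(-11) − 41·21] + [41·(-41) − (-15)·(-11)]| = 4730, so the area is 2365.

4730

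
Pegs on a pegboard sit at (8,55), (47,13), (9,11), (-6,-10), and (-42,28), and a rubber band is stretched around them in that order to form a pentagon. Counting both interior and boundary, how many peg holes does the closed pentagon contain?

2620

Using the shoelace formula, 2A = |(8·13 − 47·55) + (47·11 − 9·13) + (9·(-10) − (-6)·11) + ((-6)·28 − (-42)·(-10)) + ((-42)·55 − 8·28)| = 5227, so the area is 5227/2.
The number of boundary lattice points is Σ gcd(|Δx|,|Δy|) = gcd(39,42) + gcd(38,2) + gcd(15,21) + gcd(36,38) + gcd(50,27) = 3+2+3+2+1 = 11.
Pick's theorem gives I = A − B/2 + 1 = 5227/2 − 11/2 + 1 = 2609, so the closed region contains I + B = 2609 + 11 = 2620 lattice points.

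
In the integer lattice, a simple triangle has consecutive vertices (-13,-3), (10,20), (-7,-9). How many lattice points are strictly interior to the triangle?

By the shoelace formula, twice the signed area is |((-13)·20 − 10·(-3)) + (10·(-9) − (-7)·20) + ((-7)·(-3) − (-13)·(-9))| = 276, so the area is 138.
Along each edge there are gcd(|Δx|,|Δy|)+1 lattice points, so counting each shared vertex once the boundary has gcd(23,23) + gcd(17,29) + gcd(6,6) = 23+1+6 = 30.
By Pick's theorem A = I + B/2 − 1, so I = 138 − 30/2 + 1 = 124.

124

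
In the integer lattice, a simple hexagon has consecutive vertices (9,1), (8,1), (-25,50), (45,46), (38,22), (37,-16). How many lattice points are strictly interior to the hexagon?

2484

The shoelace formula gives twice the area as |[9·1 − 8·1] + [8·50 − (-25)·1] + [(-25)·46 − 45·50] + [45·22 − 38·46] + [38·(-16) − 37·22] + [37·1 − 9·(-16)]| = 4973, so the area is 4973/2.
The number of boundary lattice points is Σ gcd(|Δx|,|Δy|) = gcd(1,0) + gcd(33,49) + gcd(70,4) + gcd(7,24) + gcd(1,38) + gcd(28,17) = 1+1+2+1+1+1 = 7.
Pick's theorem gives I = A − B/2 + 1 = 4973/2 − 7/2 + 1 = 2484.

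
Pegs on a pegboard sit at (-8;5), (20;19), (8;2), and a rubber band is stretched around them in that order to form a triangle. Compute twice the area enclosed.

By the shoelace formula, twice the signed area is |[(-8)·19 − 20·5] + [20·2 − 8·19] + [8·5 − (-8)·2]| = 308, so the area is 154.

308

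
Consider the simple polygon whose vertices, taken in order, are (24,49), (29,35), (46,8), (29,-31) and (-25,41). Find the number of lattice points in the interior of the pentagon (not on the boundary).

The shoelace formula gives twice the area as |[24·35 − 29·49] + [29·8 − 46·35] + [46·(-31) − 29·8] + [29·41 − (-25)·(-31)] + [(-25)·49 − 24·41]| = 5412, so the area is 2706.
Summing gcd(|Δx|,|Δy|) over the edges gives the boundary count: gcd(5,14) + gcd(17,27) + gcd(17,39) + gcd(54,72) + gcd(49,8) = 1+1+1+18+1 = 22.
Pick's theorem gives I = A − B/2 + 1 = 2706 − 22/2 + 1 = 2696.

2696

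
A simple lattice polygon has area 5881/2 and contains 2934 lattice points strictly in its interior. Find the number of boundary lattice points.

15

Pick's theorem gives A = I + B/2 − 1, so B = 2(A − I + 1) = 2(5881/2 − 2934 + 1) = 15.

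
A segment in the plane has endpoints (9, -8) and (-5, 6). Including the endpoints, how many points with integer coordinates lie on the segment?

15

The number of lattice points on a segment between lattice points is gcd(|Δx|,|Δy|) + 1 = gcd(14,14) + 1 = 14 + 1 = 15.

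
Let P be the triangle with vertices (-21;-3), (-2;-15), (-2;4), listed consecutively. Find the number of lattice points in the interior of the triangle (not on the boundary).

171

Using the shoelace formula, 2A = |((-21)·(-15) − (-2)·(-3)) + ((-2)·4 − (-2)·(-15)) + ((-2)·(-3) − (-21)·4)| = 361, so the area is 180.5.
Summing gcd(|Δx|,|Δy|) over the edges gives the boundary count: gcd(19,12) + gcd(0,19) + gcd(19,7) = 1+19+1 = 21.
Pick's theorem gives I = A − B/2 + 1 = 180.5 − 21/2 + 1 = 171.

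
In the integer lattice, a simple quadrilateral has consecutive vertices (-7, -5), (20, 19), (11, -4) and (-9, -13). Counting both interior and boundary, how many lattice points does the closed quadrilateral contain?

278

By the shoelace formula, twice the signed area is |((-7)·19 − 20·(-5)) + (20·(-4) − 11·19) + (11·(-13) − (-9)·(-4)) + ((-9)·(-5) − (-7)·(-13))| = 547, so the area is 273.5.
The number of boundary lattice points is Σ gcd(|Δx|,|Δy|) = gcd(27,24) + gcd(9,23) + gcd(20,9) + gcd(2,8) = 3+1+1+2 = 7.
Pick's theorem gives I = A − B/2 + 1 = 273.5 − 7/2 + 1 = 271, so the closed region contains I + B = 271 + 7 = 278 lattice points.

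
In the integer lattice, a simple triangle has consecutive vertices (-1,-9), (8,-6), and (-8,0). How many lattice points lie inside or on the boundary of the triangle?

The shoelace formula gives twice the area as |((-1)·(-6) − 8·(-9)) + (8·0 − (-8)·(-6)) + ((-8)·(-9) − (-1)·0)| = 102, so the area is 51.
Along each edge there are gcd(|Δx|,|Δy|)+1 lattice points, so counting each shared vertex once the boundary has gcd(9,3) + gcd(16,6) + gcd(7,9) = 3+2+1 = 6.
Pick's theorem gives I = A − B/2 + 1 = 51 − 6/2 + 1 = 49, so the closed region contains I + B = 49 + 6 = 55 lattice points.

55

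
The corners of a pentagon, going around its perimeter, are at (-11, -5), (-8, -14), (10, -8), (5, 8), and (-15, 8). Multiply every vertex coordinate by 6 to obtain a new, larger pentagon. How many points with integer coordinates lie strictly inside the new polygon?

13606

The shoelace formula gives twice the area as |((-11)·(-14) − (-8)·(-5)) + ((-8)·(-8) − 10·(-14)) + (10·8 − 5·(-8)) + (5·8 − (-15)·8) + ((-15)·(-5) − (-11)·8)| = 761, so the area is 380.5.
Along each edge there are gcd(|Δx|,|Δy|)+1 lattice points, so counting each shared vertex once the boundary has gcd(3,9) + gcd(18,6) + gcd(5,16) + gcd(20,0) + gcd(4,13) = 3+6+1+20+1 = 31.
Scaling by 6 multiplies the area by 6² = 36 (so the new area is 13698) and multiplies the boundary lattice-point count by 6, giving 186.
By Pick's theorem, the interior count of the dilated polygon is 13698 − 186/2 + 1 = 13606.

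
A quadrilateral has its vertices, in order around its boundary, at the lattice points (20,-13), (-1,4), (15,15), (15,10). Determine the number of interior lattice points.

Using the shoelace formula, 2A = |(20·4 − (-1)·(-13)) + ((-1)·15 − 15·4) + (15·10 − 15·15) + (15·(-13) − 20·10)| = 478, so the area is 239.
Along each edge there are gcd(|Δx|,|Δy|)+1 lattice points, so counting each shared vertex once the boundary has gcd(21,17) + gcd(16,11) + gcd(0,5) + gcd(5,23) = 1+1+5+1 = 8.
Pick's theorem gives I = A − B/2 + 1 = 239 − 8/2 + 1 = 236.

236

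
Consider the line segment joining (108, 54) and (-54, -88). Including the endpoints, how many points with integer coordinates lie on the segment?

The number of lattice points on a segment between lattice points is gcd(|Δx|,|Δy|) + 1 = gcd(162,142) + 1 = 2 + 1 = 3.

3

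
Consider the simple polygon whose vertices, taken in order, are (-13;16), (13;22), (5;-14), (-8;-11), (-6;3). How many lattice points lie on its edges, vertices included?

Along each edge there are gcd(|Δx|,|Δy|)+1 lattice points, so counting each shared vertex once the boundary has gcd(26,6) + gcd(8,36) + gcd(13,3) + gcd(2,14) + gcd(7,13) = 2+4+1+2+1 = 10.

10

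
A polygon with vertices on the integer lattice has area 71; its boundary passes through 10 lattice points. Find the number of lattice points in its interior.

From Pick's theorem, I = A − B/2 + 1 = 71 − 10/2 + 1 = 67.

67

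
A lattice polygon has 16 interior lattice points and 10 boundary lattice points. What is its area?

20

Pick's theorem states A = I + B/2 − 1, so A = 16 + 10/2 − 1 = 20.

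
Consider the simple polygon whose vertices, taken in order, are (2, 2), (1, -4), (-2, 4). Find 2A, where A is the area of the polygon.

By the shoelace formula, twice the signed area is |[2·(-4) − 1·2] + [1·4 − (-2)·(-4)] + [(-2)·2 − 2·4]| = 26, so the area is 13.

26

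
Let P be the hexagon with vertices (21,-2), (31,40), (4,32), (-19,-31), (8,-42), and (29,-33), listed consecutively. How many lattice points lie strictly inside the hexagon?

By the shoelace formula, twice the signed area is |[21·40 − 31·(-2)] + [31·32 − 4·40] + [4·(-31) − (-19)·32] + [(-19)·(-42) − 8·(-31)] + [8·(-33) − 29·(-42)] + [29·(-2) − 21·(-33)]| = 4853, so the area is 2426.5.
Along each edge there are gcd(|Δx|,|Δy|)+1 lattice points, so counting each shared vertex once the boundary has gcd(10,42) + gcd(27,8) + gcd(23,63) + gcd(27,11) + gcd(21,9) + gcd(8,31) = 2+1+1+1+3+1 = 9.
By Pick's theorem A = I + B/2 − 1, so I = 2426.5 − 9/2 + 1 = 2423.

2423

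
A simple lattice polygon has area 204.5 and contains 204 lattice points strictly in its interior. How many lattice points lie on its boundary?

Pick's theorem gives A = I + B/2 − 1, so B = 2(A − I + 1) = 2(204.5 − 204 + 1) = 3.

3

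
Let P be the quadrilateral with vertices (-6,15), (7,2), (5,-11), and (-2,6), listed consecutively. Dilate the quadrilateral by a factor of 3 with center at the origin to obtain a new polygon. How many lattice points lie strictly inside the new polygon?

By the shoelace formula, twice the signed area is |((-6)·2 − 7·15) + (7·(-11) − 5·2) + (5·6 − (-2)·(-11)) + ((-2)·15 − (-6)·6)| = 190, so the area is 95.
Along each edge there are gcd(|Δx|,|Δy|)+1 lattice points, so counting each shared vertex once the boundary has gcd(13,13) + gcd(2,13) + gcd(7,17) + gcd(4,9) = 13+1+1+1 = 16.
Scaling by 3 multiplies the area by 3² = 9 (so the new area is 855) and multiplies the boundary lattice-point count by 3, giving 48.
By Pick's theorem, the interior count of the dilated polygon is 855 − 48/2 + 1 = 832.

832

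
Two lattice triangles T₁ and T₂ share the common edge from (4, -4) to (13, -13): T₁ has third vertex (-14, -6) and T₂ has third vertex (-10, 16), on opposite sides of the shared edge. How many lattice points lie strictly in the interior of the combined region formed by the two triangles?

The union is the simple quadrilateral with vertices (4, -4), (-14, -6), (13, -13), (-10, 16) in order.
By the shoelace formula, twice the signed area is |[4·(-6) − (-14)·(-4)] + [(-14)·(-13) − 13·(-6)] + [13·16 − (-10)·(-13)] + [(-10)·(-4) − 4·16]| = 234, so the area is 117.
Summing gcd(|Δx|,|Δy|) over the edges gives the boundary count: gcd(18,2) + gcd(27,7) + gcd(23,29) + gcd(14,20) = 2+1+1+2 = 6.
By Pick's theorem I = A − B/2 + 1 = 117 − 6/2 + 1 = 115.

115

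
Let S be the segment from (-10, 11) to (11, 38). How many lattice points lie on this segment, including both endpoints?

The number of lattice points on a segment between lattice points is gcd(|Δx|,|Δy|) + 1 = gcd(21,27) + 1 = 3 + 1 = 4.

4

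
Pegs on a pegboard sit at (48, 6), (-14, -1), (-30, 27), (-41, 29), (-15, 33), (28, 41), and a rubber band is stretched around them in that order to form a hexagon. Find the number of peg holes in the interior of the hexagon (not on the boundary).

2190

Using the shoelace formula, 2A = |[48·(-1) − (-14)·6] + [(-14)·27 − (-30)·(-1)] + [(-30)·29 − (-41)·27] + [(-41)·33 − (-15)·29] + [(-15)·41 − 28·33] + [28·6 − 48·41]| = 4392, so the area is 2196.
The number of boundary lattice points is Σ gcd(|Δx|,|Δy|) = gcd(62,7) + gcd(16,28) + gcd(11,2) + gcd(26,4) + gcd(43,8) + gcd(20,35) = 1+4+1+2+1+5 = 14.
By Pick's theorem A = I + B/2 − 1, so I = 2196 − 14/2 + 1 = 2190.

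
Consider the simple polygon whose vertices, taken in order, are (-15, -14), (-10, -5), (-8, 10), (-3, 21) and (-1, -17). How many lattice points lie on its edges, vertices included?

Along each edge there are gcd(|Δx|,|Δy|)+1 lattice points, so counting each shared vertex once the boundary has gcd(5,9) + gcd(2,15) + gcd(5,11) + gcd(2,38) + gcd(14,3) = 1+1+1+2+1 = 6.

6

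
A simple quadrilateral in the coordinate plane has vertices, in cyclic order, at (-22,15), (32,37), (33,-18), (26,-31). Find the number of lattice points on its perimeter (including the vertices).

Summing gcd(|Δx|,|Δy|) over the edges gives the boundary count: gcd(54,22) + gcd(1,55) + gcd(7,13) + gcd(48,46) = 2+1+1+2 = 6.

6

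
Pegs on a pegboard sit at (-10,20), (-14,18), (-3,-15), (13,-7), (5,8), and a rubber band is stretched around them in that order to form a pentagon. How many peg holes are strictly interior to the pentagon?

By the shoelace formula, twice the signed area is |((-10)·18 − (-14)·20) + ((-14)·(-15) − (-3)·18) + ((-3)·(-7) − 13·(-15)) + (13·8 − 5·(-7)) + (5·20 − (-10)·8)| = 899, so the area is 899/2.
Summing gcd(|Δx|,|Δy|) over the edges gives the boundary count: gcd(4,2) + gcd(11,33) + gcd(16,8) + gcd(8,15) + gcd(15,12) = 2+11+8+1+3 = 25.
By Pick's theorem A = I + B/2 − 1, so I = 899/2 − 25/2 + 1 = 438.

438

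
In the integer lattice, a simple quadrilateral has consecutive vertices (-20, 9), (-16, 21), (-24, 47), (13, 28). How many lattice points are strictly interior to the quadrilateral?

562

The shoelace formula gives twice the area as |((-20)·21 − (-16)·9) + ((-16)·47 − (-24)·21) + ((-24)·28 − 13·47) + (13·9 − (-20)·28)| = 1130, so the area is 565.
The number of boundary lattice points is Σ gcd(|Δx|,|Δy|) = gcd(4,12) + gcd(8,26) + gcd(37,19) + gcd(33,19) = 4+2+1+1 = 8.
By Pick's theorem A = I + B/2 − 1, so I = 565 − 8/2 + 1 = 562.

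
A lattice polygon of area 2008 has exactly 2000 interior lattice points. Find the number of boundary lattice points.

Pick's theorem gives A = I + B/2 − 1, so B = 2(A − I + 1) = 2(2008 − 2000 + 1) = 18.

18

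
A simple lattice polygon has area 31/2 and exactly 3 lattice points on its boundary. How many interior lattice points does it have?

From Pick's theorem, I = A − B/2 + 1 = 31/2 − 3/2 + 1 = 15.

15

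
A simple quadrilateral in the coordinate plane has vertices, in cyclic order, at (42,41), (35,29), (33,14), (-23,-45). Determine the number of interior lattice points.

By the shoelace formula, twice the signed area is |[42·29 − 35·41] + [35·14 − 33·29] + [33·(-45) − (-23)·14] + [(-23)·41 − 42·(-45)]| = 900, so the area is 450.
The number of boundary lattice points is Σ gcd(|Δx|,|Δy|) = gcd(7,12) + gcd(2,15) + gcd(56,59) + gcd(65,86) = 1+1+1+1 = 4.
By Pick's theorem A = I + B/2 − 1, so I = 450 − 4/2 + 1 = 449.

449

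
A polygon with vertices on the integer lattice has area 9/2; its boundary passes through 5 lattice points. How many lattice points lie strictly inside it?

3

From Pick's theorem, I = A − B/2 + 1 = 9/2 − 5/2 + 1 = 3.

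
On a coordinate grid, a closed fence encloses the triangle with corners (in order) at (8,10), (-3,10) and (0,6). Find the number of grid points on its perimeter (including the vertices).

16

The number of boundary lattice points is Σ gcd(|Δx|,|Δy|) = gcd(11,0) + gcd(3,4) + gcd(8,4) = 11+1+4 = 16.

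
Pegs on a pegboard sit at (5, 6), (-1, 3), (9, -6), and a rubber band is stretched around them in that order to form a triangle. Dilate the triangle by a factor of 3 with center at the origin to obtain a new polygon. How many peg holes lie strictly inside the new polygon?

Using the shoelace formula, 2A = |[5·3 − (-1)·6] + [(-1)·(-6) − 9·3] + [9·6 − 5·(-6)]| = 84, so the area is 42.
Along each edge there are gcd(|Δx|,|Δy|)+1 lattice points, so counting each shared vertex once the boundary has gcd(6,3) + gcd(10,9) + gcd(4,12) = 3+1+4 = 8.
Scaling by 3 multiplies the area by 3² = 9 (so the new area is 378) and multiplies the boundary lattice-point count by 3, giving 24.
By Pick's theorem, the interior count of the dilated polygon is 378 − 24/2 + 1 = 367.

367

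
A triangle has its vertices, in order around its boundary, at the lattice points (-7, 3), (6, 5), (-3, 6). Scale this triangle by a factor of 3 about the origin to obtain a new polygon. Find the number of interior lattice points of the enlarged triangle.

The shoelace formula gives twice the area as |((-7)·5 − 6·3) + (6·6 − (-3)·5) + ((-3)·3 − (-7)·6)| = 31, so the area is 15.5.
Along each edge there are gcd(|Δx|,|Δy|)+1 lattice points, so counting each shared vertex once the boundary has gcd(13,2) + gcd(9,1) + gcd(4,3) = 1+1+1 = 3.
Scaling by 3 multiplies the area by 3² = 9 (so the new area is 279/2) and multiplies the boundary lattice-point count by 3, giving 9.
By Pick's theorem, the interior count of the dilated polygon is 279/2 − 9/2 + 1 = 136.

136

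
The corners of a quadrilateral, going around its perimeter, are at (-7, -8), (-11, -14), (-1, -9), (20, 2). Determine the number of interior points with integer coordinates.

60

The shoelace formula gives twice the area as |[(-7)·(-14) − (-11)·(-8)] + [(-11)·(-9) − (-1)·(-14)] + [(-1)·2 − 20·(-9)] + [20·(-8) − (-7)·2]| = 127, so the area is 127/2.
The number of boundary lattice points is Σ gcd(|Δx|,|Δy|) = gcd(4,6) + gcd(10,5) + gcd(21,11) + gcd(27,10) = 2+5+1+1 = 9.
Pick's theorem gives I = A − B/2 + 1 = 127/2 − 9/2 + 1 = 60.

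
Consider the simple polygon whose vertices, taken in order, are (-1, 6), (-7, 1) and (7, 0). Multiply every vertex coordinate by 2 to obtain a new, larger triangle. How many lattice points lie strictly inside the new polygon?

149

Using the shoelace formula, 2A = |[(-1)·1 − (-7)·6] + [(-7)·0 − 7·1] + [7·6 − (-1)·0]| = 76, so the area is 38.
Summing gcd(|Δx|,|Δy|) over the edges gives the boundary count: gcd(6,5) + gcd(14,1) + gcd(8,6) = 1+1+2 = 4.
Scaling by 2 multiplies the area by 2² = 4 (so the new area is 152) and multiplies the boundary lattice-point count by 2, giving 8.
By Pick's theorem, the interior count of the dilated polygon is 152 − 8/2 + 1 = 149.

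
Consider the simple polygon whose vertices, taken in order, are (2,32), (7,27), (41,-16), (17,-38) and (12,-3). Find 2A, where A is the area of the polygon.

Using the shoelace formula, 2A = |(2·27 − 7·32) + (7·(-16) − 41·27) + (41·(-38) − 17·(-16)) + (17·(-3) − 12·(-38)) + (12·32 − 2·(-3))| = 1880, so the area is 940.

1880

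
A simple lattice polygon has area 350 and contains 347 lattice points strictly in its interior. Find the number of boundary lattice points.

Pick's theorem gives A = I + B/2 − 1, so B = 2(A − I + 1) = 2(350 − 347 + 1) = 8.

8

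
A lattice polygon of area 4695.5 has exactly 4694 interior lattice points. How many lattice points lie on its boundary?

Pick's theorem gives A = I + B/2 − 1, so B = 2(A − I + 1) = 2(4695.5 − 4694 + 1) = 5.

5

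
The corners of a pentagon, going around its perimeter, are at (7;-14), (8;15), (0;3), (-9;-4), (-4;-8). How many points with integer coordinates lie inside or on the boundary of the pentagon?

223

Using the shoelace formula, 2A = |(7·15 − 8·(-14)) + (8·3 − 0·15) + (0·(-4) − (-9)·3) + ((-9)·(-8) − (-4)·(-4)) + ((-4)·(-14) − 7·(-8))| = 436, so the area is 218.
Summing gcd(|Δx|,|Δy|) over the edges gives the boundary count: gcd(1,29) + gcd(8,12) + gcd(9,7) + gcd(5,4) + gcd(11,6) = 1+4+1+1+1 = 8.
Pick's theorem gives I = A − B/2 + 1 = 218 − 8/2 + 1 = 215, so the closed region contains I + B = 215 + 8 = 223 lattice points.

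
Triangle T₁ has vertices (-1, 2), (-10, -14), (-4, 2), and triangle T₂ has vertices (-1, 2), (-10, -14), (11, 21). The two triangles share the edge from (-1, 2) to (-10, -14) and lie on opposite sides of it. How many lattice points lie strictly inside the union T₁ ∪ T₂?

The union is the simple quadrilateral with vertices (-1, 2), (-4, 2), (-10, -14), (11, 21) in order.
By the shoelace formula, twice the signed area is |[(-1)·2 − (-4)·2] + [(-4)·(-14) − (-10)·2] + [(-10)·21 − 11·(-14)] + [11·2 − (-1)·21]| = 69, so the area is 34.5.
Summing gcd(|Δx|,|Δy|) over the edges gives the boundary count: gcd(3,0) + gcd(6,16) + gcd(21,35) + gcd(12,19) = 3+2+7+1 = 13.
By Pick's theorem I = A − B/2 + 1 = 34.5 − 13/2 + 1 = 29.

29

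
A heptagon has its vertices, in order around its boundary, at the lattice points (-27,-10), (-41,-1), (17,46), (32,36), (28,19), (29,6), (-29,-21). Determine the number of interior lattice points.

By the shoelace formula, twice the signed area is |[(-27)·(-1) − (-41)·(-10)] + [(-41)·46 − 17·(-1)] + [17·36 − 32·46] + [32·19 − 28·36] + [28·6 − 29·19] + [29·(-21) − (-29)·6] + [(-29)·(-10) − (-27)·(-21)]| = 4607, so the area is 4607/2.
Summing gcd(|Δx|,|Δy|) over the edges gives the boundary count: gcd(14,9) + gcd(58,47) + gcd(15,10) + gcd(4,17) + gcd(1,13) + gcd(58,27) + gcd(2,11) = 1+1+5+1+1+1+1 = 11.
By Pick's theorem A = I + B/2 − 1, so I = 4607/2 − 11/2 + 1 = 2299.

2299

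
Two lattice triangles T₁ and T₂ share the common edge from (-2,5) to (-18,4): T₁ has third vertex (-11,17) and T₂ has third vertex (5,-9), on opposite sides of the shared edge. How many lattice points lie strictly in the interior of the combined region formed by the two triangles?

The union is the simple quadrilateral with vertices (-2,5), (-11,17), (-18,4), (5,-9) in order.
Using the shoelace formula, 2A = |[(-2)·17 − (-11)·5] + [(-11)·4 − (-18)·17] + [(-18)·(-9) − 5·4] + [5·5 − (-2)·(-9)]| = 432, so the area is 216.
Summing gcd(|Δx|,|Δy|) over the edges gives the boundary count: gcd(9,12) + gcd(7,13) + gcd(23,13) + gcd(7,14) = 3+1+1+7 = 12.
By Pick's theorem I = A − B/2 + 1 = 216 − 12/2 + 1 = 211.

211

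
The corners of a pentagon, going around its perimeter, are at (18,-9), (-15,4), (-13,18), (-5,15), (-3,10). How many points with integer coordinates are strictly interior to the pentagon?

Using the shoelace formula, 2A = |[18·4 − (-15)·(-9)] + [(-15)·18 − (-13)·4] + [(-13)·15 − (-5)·18] + [(-5)·10 − (-3)·15] + [(-3)·(-9) − 18·10]| = 544, so the area is 272.
Summing gcd(|Δx|,|Δy|) over the edges gives the boundary count: gcd(33,13) + gcd(2,14) + gcd(8,3) + gcd(2,5) + gcd(21,19) = 1+2+1+1+1 = 6.
Pick's theorem gives I = A − B/2 + 1 = 272 − 6/2 + 1 = 270.

270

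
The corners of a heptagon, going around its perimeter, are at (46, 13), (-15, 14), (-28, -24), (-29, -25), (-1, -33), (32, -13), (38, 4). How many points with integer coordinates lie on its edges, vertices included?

10

Summing gcd(|Δx|,|Δy|) over the edges gives the boundary count: gcd(61,1) + gcd(13,38) + gcd(1,1) + gcd(28,8) + gcd(33,20) + gcd(6,17) + gcd(8,9) = 1+1+1+4+1+1+1 = 10.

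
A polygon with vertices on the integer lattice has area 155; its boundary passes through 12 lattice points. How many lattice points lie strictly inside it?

150

From Pick's theorem, I = A − B/2 + 1 = 155 − 12/2 + 1 = 150.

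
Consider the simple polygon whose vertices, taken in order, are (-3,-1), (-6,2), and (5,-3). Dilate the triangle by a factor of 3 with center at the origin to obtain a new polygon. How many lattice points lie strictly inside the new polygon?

By the shoelace formula, twice the signed area is |[(-3)·2 − (-6)·(-1)] + [(-6)·(-3) − 5·2] + [5·(-1) − (-3)·(-3)]| = 18, so the area is 9.
Along each edge there are gcd(|Δx|,|Δy|)+1 lattice points, so counting each shared vertex once the boundary has gcd(3,3) + gcd(11,5) + gcd(8,2) = 3+1+2 = 6.
Scaling by 3 multiplies the area by 3² = 9 (so the new area is 81) and multiplies the boundary lattice-point count by 3, giving 18.
By Pick's theorem, the interior count of the dilated polygon is 81 − 18/2 + 1 = 73.

73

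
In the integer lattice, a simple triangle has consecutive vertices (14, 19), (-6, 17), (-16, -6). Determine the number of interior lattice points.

The shoelace formula gives twice the area as |[14·17 − (-6)·19] + [(-6)·(-6) − (-16)·17] + [(-16)·19 − 14·(-6)]| = 440, so the area is 220.
Summing gcd(|Δx|,|Δy|) over the edges gives the boundary count: gcd(20,2) + gcd(10,23) + gcd(30,25) = 2+1+5 = 8.
Pick's theorem gives I = A − B/2 + 1 = 220 − 8/2 + 1 = 217.

217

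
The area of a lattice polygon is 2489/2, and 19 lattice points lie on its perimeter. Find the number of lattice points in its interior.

Pick's theorem A = I + B/2 − 1 rearranges to I = A − B/2 + 1 = 2489/2 − 19/2 + 1 = 1236.

1236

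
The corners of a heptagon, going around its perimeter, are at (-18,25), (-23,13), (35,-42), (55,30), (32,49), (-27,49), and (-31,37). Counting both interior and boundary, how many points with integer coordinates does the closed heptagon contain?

The shoelace formula gives twice the area as |[(-18)·13 − (-23)·25] + [(-23)·(-42) − 35·13] + [35·30 − 55·(-42)] + [55·49 − 32·30] + [32·49 − (-27)·49] + [(-27)·37 − (-31)·49] + [(-31)·25 − (-18)·37]| = 9249, so the area is 9249/2.
Along each edge there are gcd(|Δx|,|Δy|)+1 lattice points, so counting each shared vertex once the boundary has gcd(5,12) + gcd(58,55) + gcd(20,72) + gcd(23,19) + gcd(59,0) + gcd(4,12) + gcd(13,12) = 1+1+4+1+59+4+1 = 71.
Pick's theorem gives I = A − B/2 + 1 = 9249/2 − 71/2 + 1 = 4590, so the closed region contains I + B = 4590 + 71 = 4661 lattice points.

4661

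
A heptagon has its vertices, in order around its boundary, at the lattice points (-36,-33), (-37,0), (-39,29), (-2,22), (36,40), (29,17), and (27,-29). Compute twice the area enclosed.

7749

By the shoelace formula, twice the signed area is |[(-36)·0 − (-37)·(-33)] + [(-37)·29 − (-39)·0] + [(-39)·22 − (-2)·29] + [(-2)·40 − 36·22] + [36·17 − 29·40] + [29·(-29) − 27·17] + [27·(-33) − (-36)·(-29)]| = 7749, so the area is 7749/2.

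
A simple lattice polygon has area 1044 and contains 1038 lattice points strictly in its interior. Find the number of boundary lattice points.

Pick's theorem gives A = I + B/2 − 1, so B = 2(A − I + 1) = 2(1044 − 1038 + 1) = 14.

14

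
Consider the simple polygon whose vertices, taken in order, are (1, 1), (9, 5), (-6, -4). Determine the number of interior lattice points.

3

Using the shoelace formula, 2A = |(1·5 − 9·1) + (9·(-4) − (-6)·5) + ((-6)·1 − 1·(-4))| = 12, so the area is 6.
Summing gcd(|Δx|,|Δy|) over the edges gives the boundary count: gcd(8,4) + gcd(15,9) + gcd(7,5) = 4+3+1 = 8.
By Pick's theorem A = I + B/2 − 1, so I = 6 − 8/2 + 1 = 3.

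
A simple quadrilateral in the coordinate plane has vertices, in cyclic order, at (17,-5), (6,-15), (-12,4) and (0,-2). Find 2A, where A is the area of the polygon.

By the shoelace formula, twice the signed area is |(17·(-15) − 6·(-5)) + (6·4 − (-12)·(-15)) + ((-12)·(-2) − 0·4) + (0·(-5) − 17·(-2))| = 323, so the area is 323/2.

323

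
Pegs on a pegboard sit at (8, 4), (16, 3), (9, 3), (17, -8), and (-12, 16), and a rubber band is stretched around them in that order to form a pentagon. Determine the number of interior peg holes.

65

The shoelace formula gives twice the area as |[8·3 − 16·4] + [16·3 − 9·3] + [9·(-8) − 17·3] + [17·16 − (-12)·(-8)] + [(-12)·4 − 8·16]| = 142, so the area is 71.
Along each edge there are gcd(|Δx|,|Δy|)+1 lattice points, so counting each shared vertex once the boundary has gcd(8,1) + gcd(7,0) + gcd(8,11) + gcd(29,24) + gcd(20,12) = 1+7+1+1+4 = 14.
By Pick's theorem A = I + B/2 − 1, so I = 71 − 14/2 + 1 = 65.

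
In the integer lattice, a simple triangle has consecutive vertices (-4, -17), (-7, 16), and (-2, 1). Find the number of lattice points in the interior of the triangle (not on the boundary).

The shoelace formula gives twice the area as |[(-4)·16 − (-7)·(-17)] + [(-7)·1 − (-2)·16] + [(-2)·(-17) − (-4)·1]| = 120, so the area is 60.
Along each edge there are gcd(|Δx|,|Δy|)+1 lattice points, so counting each shared vertex once the boundary has gcd(3,33) + gcd(5,15) + gcd(2,18) = 3+5+2 = 10.
By Pick's theorem A = I + B/2 − 1, so I = 60 − 10/2 + 1 = 56.

56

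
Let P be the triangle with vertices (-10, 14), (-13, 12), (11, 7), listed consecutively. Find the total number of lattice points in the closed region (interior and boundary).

37

The shoelace formula gives twice the area as |((-10)·12 − (-13)·14) + ((-13)·7 − 11·12) + (11·14 − (-10)·7)| = 63, so the area is 31.5.
The number of boundary lattice points is Σ gcd(|Δx|,|Δy|) = gcd(3,2) + gcd(24,5) + gcd(21,7) = 1+1+7 = 9.
Pick's theorem gives I = A − B/2 + 1 = 31.5 − 9/2 + 1 = 28, so the closed region contains I + B = 28 + 9 = 37 lattice points.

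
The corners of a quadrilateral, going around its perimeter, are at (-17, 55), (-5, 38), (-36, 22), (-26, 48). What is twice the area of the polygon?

883

Using the shoelace formula, 2A = |[(-17)·38 − (-5)·55] + [(-5)·22 − (-36)·38] + [(-36)·48 − (-26)·22] + [(-26)·55 − (-17)·48]| = 883, so the area is 883/2.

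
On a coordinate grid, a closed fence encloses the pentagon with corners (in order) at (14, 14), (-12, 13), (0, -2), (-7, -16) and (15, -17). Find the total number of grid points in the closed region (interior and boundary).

Using the shoelace formula, 2A = |[14·13 − (-12)·14] + [(-12)·(-2) − 0·13] + [0·(-16) − (-7)·(-2)] + [(-7)·(-17) − 15·(-16)] + [15·14 − 14·(-17)]| = 1167, so the area is 583.5.
The number of boundary lattice points is Σ gcd(|Δx|,|Δy|) = gcd(26,1) + gcd(12,15) + gcd(7,14) + gcd(22,1) + gcd(1,31) = 1+3+7+1+1 = 13.
Pick's theorem gives I = A − B/2 + 1 = 583.5 − 13/2 + 1 = 578, so the closed region contains I + B = 578 + 13 = 591 lattice points.

591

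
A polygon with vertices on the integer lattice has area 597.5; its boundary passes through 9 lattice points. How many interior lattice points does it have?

594

From Pick's theorem, I = A − B/2 + 1 = 597.5 − 9/2 + 1 = 594.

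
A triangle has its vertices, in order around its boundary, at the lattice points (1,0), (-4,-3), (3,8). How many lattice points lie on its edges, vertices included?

4

Along each edge there are gcd(|Δx|,|Δy|)+1 lattice points, so counting each shared vertex once the boundary has gcd(5,3) + gcd(7,11) + gcd(2,8) = 1+1+2 = 4.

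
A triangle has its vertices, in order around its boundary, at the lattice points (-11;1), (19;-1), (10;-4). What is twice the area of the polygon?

By the shoelace formula, twice the signed area is |[(-11)·(-1) − 19·1] + [19·(-4) − 10·(-1)] + [10·1 − (-11)·(-4)]| = 108, so the area is 54.

108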